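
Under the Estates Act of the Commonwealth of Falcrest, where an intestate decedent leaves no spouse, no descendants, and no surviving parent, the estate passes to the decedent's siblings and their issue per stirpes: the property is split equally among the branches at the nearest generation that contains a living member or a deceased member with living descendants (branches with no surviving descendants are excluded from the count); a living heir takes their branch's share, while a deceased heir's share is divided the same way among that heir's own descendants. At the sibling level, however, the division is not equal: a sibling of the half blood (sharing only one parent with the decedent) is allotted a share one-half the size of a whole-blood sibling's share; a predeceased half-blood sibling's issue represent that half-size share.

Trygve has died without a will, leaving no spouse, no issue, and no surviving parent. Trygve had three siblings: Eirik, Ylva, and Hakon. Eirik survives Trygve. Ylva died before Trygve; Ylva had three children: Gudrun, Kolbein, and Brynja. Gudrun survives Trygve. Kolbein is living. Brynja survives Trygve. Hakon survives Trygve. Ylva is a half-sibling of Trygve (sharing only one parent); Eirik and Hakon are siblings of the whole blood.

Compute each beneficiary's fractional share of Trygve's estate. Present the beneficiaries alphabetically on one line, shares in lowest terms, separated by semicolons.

Brynja 1/15; Eirik 2/5; Gudrun 1/15; Hakon 2/5; Kolbein 1/15

No spouse, descendants, or parent survives, so the estate passes to Trygve's siblings per stirpes.
Half-blood siblings count for one-half the weight of whole-blood siblings at the initial division.
Dividing 1 in proportion to weights (total weight 5/2): Eirik (weight 1) → 2/5; Ylva (weight 1/2) → 1/5; Hakon (weight 1) → 2/5.
Eirik is living and takes 2/5.
Ylva predeceased; the 1/5 allotted to Ylva's branch passes to Ylva's issue by representation.
The 1/5 is divided into 3 equal shares of 1/15 among Gudrun, Kolbein, Brynja.
Gudrun is living and takes 1/15.
Kolbein is living and takes 1/15.
Brynja is living and takes 1/15.
Hakon is living and takes 2/5.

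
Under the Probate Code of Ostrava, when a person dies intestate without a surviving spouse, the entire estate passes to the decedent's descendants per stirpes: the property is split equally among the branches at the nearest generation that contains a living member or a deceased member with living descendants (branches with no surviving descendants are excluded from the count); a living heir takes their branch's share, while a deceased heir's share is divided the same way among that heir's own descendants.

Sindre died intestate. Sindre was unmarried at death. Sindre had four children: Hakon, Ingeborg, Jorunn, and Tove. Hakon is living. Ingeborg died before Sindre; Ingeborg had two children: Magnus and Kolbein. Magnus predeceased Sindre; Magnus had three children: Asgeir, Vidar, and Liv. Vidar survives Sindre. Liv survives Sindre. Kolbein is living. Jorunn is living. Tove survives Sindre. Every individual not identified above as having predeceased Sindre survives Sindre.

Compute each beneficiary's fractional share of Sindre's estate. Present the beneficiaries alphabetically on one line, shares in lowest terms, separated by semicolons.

There is no surviving spouse, so the entire estate passes to Sindre's descendants per stirpes.
The estate is divided into 4 equal shares of 1/4 among Hakon, Ingeborg, Jorunn, Tove.
Hakon is living and takes 1/4.
Ingeborg predeceased; the 1/4 allotted to Ingeborg's branch passes to Ingeborg's issue by representation.
The 1/4 is divided into 2 equal shares of 1/8 among Magnus, Kolbein.
Magnus predeceased; the 1/8 allotted to Magnus's branch passes to Magnus's issue by representation.
The 1/8 is divided into 3 equal shares of 1/24 among Asgeir, Vidar, Liv.
Asgeir is living and takes 1/24.
Vidar is living and takes 1/24.
Liv is living and takes 1/24.
Kolbein is living and takes 1/8.
Jorunn is living and takes 1/4.
Tove is living and takes 1/4.

Asgeir 1/24; Hakon 1/4; Jorunn 1/4; Kolbein 1/8; Liv 1/24; Tove 1/4; Vidar 1/24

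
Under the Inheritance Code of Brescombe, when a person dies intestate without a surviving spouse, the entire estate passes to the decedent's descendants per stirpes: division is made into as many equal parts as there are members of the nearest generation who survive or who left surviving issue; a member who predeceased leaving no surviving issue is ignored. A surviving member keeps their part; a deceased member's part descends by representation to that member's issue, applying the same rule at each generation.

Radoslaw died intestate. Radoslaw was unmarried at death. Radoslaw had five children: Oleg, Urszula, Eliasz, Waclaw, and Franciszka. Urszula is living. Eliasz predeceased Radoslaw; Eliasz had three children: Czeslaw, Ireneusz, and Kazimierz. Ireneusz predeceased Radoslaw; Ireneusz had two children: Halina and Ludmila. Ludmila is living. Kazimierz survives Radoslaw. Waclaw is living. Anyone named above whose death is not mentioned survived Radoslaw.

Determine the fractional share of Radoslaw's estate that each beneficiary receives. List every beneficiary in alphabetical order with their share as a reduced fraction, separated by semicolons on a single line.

There is no surviving spouse, so the entire estate passes to Radoslaw's descendants per stirpes.
The estate is divided into 5 equal shares of 1/5 among Oleg, Urszula, Eliasz, Waclaw, Franciszka.
Oleg is living and takes 1/5.
Urszula is living and takes 1/5.
Eliasz predeceased; the 1/5 allotted to Eliasz's branch passes to Eliasz's issue by representation.
The 1/5 is divided into 3 equal shares of 1/15 among Czeslaw, Ireneusz, Kazimierz.
Czeslaw is living and takes 1/15.
Ireneusz predeceased; the 1/15 allotted to Ireneusz's branch passes to Ireneusz's issue by representation.
The 1/15 is divided into 2 equal shares of 1/30 among Halina, Ludmila.
Halina is living and takes 1/30.
Ludmila is living and takes 1/30.
Kazimierz is living and takes 1/15.
Waclaw is living and takes 1/5.
Franciszka is living and takes 1/5.

Czeslaw 1/15; Franciszka 1/5; Halina 1/30; Kazimierz 1/15; Ludmila 1/30; Oleg 1/5; Urszula 1/5; Waclaw 1/5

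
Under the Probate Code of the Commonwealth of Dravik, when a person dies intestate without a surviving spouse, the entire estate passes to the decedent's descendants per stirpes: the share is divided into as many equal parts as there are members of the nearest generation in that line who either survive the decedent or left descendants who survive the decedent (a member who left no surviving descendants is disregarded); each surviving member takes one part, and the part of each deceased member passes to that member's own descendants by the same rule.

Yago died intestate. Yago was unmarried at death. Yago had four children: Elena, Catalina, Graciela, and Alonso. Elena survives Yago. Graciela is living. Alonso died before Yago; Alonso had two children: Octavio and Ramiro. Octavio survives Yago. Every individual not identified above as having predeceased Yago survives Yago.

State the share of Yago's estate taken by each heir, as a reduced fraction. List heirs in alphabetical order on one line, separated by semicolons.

There is no surviving spouse, so the entire estate passes to Yago's descendants per stirpes.
The estate is divided into 4 equal shares of 1/4 among Elena, Catalina, Graciela, Alonso.
Elena is living and takes 1/4.
Catalina is living and takes 1/4.
Graciela is living and takes 1/4.
Alonso predeceased; the 1/4 allotted to Alonso's branch passes to Alonso's issue by representation.
The 1/4 is divided into 2 equal shares of 1/8 among Octavio, Ramiro.
Octavio is living and takes 1/8.
Ramiro is living and takes 1/8.

Catalina 1/4; Elena 1/4; Graciela 1/4; Octavio 1/8; Ramiro 1/8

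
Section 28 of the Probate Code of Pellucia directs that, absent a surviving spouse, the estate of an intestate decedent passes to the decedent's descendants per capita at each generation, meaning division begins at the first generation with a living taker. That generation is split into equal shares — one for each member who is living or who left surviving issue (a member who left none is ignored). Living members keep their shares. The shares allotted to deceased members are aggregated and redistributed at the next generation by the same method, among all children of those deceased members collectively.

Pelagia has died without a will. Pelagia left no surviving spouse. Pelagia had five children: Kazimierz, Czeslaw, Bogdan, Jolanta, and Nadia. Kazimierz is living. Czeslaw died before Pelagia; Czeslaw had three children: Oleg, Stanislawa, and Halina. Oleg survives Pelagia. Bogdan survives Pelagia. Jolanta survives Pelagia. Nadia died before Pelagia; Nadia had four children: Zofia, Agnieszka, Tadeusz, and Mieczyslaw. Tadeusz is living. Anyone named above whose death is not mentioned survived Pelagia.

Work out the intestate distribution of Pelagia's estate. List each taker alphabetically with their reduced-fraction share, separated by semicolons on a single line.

There is no surviving spouse, so the entire estate passes to Pelagia's descendants per capita at each generation.
At generation 1 (Kazimierz, Czeslaw, Bogdan, Jolanta, Nadia) there are 5 shares of (1)/5 = 1/5 each.
Living: Kazimierz, Bogdan, and Jolanta — each takes 1/5.
Deceased: Czeslaw and Nadia. Their combined 2/5 is pooled and carried to generation 2.
At generation 2 (Oleg, Stanislawa, Halina, Zofia, Agnieszka, Tadeusz, Mieczyslaw) there are 7 shares of (2/5)/7 = 2/35 each.
Living: Oleg, Stanislawa, Halina, Zofia, Agnieszka, Tadeusz, and Mieczyslaw — each takes 2/35.

Agnieszka 2/35; Bogdan 1/5; Halina 2/35; Jolanta 1/5; Kazimierz 1/5; Mieczyslaw 2/35; Oleg 2/35; Stanislawa 2/35; Tadeusz 2/35; Zofia 2/35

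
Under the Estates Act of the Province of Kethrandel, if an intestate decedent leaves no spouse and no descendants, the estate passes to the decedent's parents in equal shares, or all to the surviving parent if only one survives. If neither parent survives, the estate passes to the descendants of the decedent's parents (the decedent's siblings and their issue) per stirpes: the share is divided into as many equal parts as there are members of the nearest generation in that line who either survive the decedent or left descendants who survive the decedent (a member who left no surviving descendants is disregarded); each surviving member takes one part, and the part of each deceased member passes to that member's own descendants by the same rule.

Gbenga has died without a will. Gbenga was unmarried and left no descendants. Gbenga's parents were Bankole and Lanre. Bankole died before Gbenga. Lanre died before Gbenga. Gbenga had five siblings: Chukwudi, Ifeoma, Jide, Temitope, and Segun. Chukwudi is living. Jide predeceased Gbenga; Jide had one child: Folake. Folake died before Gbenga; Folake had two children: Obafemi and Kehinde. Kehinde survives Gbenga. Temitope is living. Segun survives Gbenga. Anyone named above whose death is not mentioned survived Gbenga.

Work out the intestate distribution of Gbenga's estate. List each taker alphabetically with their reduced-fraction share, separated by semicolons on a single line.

Neither parent survives and there are no descendants, so the estate passes to Gbenga's siblings and their issue per stirpes.
The estate is divided into 5 equal shares of 1/5 among Chukwudi, Ifeoma, Jide, Temitope, Segun.
Chukwudi is living and takes 1/5.
Ifeoma is living and takes 1/5.
Jide predeceased; the 1/5 allotted to Jide's branch passes to Jide's issue by representation.
Folake's line is the sole branch at this level, so the full 1/5 passes to Folake's issue by representation.
The 1/5 is divided into 2 equal shares of 1/10 among Obafemi, Kehinde.
Obafemi is living and takes 1/10.
Kehinde is living and takes 1/10.
Temitope is living and takes 1/5.
Segun is living and takes 1/5.

Chukwudi 1/5; Ifeoma 1/5; Kehinde 1/10; Obafemi 1/10; Segun 1/5; Temitope 1/5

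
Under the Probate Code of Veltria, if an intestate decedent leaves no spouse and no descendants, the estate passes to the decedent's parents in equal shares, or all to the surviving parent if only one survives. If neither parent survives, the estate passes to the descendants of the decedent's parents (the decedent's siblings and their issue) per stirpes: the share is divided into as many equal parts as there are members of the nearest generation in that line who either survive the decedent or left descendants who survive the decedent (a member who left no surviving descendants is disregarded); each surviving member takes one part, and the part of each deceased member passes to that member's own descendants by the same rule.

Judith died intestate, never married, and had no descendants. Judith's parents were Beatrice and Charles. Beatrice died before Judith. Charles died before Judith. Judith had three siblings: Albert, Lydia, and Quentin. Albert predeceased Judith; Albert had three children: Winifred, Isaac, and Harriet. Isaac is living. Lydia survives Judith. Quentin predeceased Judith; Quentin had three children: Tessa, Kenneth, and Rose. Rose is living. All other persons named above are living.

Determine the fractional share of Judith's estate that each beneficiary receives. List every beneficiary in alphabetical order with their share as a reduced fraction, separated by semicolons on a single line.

Harriet 1/9; Isaac 1/9; Kenneth 1/9; Lydia 1/3; Rose 1/9; Tessa 1/9; Winifred 1/9

Neither parent survives and there are no descendants, so the estate passes to Judith's siblings and their issue per stirpes.
The estate is divided into 3 equal shares of 1/3 among Albert, Lydia, Quentin.
Albert predeceased; the 1/3 allotted to Albert's branch passes to Albert's issue by representation.
The 1/3 is divided into 3 equal shares of 1/9 among Winifred, Isaac, Harriet.
Winifred is living and takes 1/9.
Isaac is living and takes 1/9.
Harriet is living and takes 1/9.
Lydia is living and takes 1/3.
Quentin predeceased; the 1/3 allotted to Quentin's branch passes to Quentin's issue by representation.
The 1/3 is divided into 3 equal shares of 1/9 among Tessa, Kenneth, Rose.
Tessa is living and takes 1/9.
Kenneth is living and takes 1/9.
Rose is living and takes 1/9.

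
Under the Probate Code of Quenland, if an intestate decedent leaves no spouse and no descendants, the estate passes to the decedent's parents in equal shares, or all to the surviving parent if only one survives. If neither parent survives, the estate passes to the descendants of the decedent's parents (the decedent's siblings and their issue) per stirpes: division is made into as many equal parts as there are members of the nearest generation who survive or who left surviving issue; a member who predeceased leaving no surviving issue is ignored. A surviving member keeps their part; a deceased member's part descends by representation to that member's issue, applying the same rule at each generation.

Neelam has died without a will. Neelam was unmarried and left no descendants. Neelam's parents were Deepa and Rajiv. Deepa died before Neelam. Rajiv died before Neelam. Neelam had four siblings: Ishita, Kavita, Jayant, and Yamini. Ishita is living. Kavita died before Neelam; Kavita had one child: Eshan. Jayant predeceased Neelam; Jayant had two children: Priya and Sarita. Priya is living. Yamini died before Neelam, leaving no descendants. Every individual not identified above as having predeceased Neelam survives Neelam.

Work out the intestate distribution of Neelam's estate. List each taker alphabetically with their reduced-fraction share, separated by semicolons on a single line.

Eshan 1/3; Ishita 1/3; Priya 1/6; Sarita 1/6

Neither parent survives and there are no descendants, so the estate passes to Neelam's siblings and their issue per stirpes.
Yamini left no surviving issue, so that branch lapses and is disregarded.
The estate is divided into 3 equal shares of 1/3 among Ishita, Kavita, Jayant.
Ishita is living and takes 1/3.
Kavita predeceased; the 1/3 allotted to Kavita's branch passes to Kavita's issue by representation.
Eshan is the sole taker at this level and receives the full 1/3.
Jayant predeceased; the 1/3 allotted to Jayant's branch passes to Jayant's issue by representation.
The 1/3 is divided into 2 equal shares of 1/6 among Priya, Sarita.
Priya is living and takes 1/6.
Sarita is living and takes 1/6.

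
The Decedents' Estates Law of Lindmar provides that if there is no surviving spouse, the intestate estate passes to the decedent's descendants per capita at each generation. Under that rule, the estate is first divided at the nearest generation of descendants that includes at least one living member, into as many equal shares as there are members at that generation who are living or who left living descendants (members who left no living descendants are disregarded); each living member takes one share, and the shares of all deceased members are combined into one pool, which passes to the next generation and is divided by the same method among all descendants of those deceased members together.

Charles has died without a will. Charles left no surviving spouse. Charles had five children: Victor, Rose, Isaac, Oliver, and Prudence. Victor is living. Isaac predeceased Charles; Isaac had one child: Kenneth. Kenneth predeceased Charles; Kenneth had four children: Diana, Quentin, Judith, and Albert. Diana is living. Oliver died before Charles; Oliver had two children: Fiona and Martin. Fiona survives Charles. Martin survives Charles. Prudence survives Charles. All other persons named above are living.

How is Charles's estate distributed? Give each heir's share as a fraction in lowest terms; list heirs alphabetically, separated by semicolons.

There is no surviving spouse, so the entire estate passes to Charles's descendants per capita at each generation.
At generation 1 (Victor, Rose, Isaac, Oliver, Prudence) there are 5 shares of (1)/5 = 1/5 each.
Living: Victor, Rose, and Prudence — each takes 1/5.
Deceased: Isaac and Oliver. Their combined 2/5 is pooled and carried to generation 2.
At generation 2 (Kenneth, Fiona, Martin) there are 3 shares of (2/5)/3 = 2/15 each.
Living: Fiona and Martin — each takes 2/15.
Deceased: Kenneth. That 2/15 share is carried to generation 3.
At generation 3 (Diana, Quentin, Judith, Albert) there are 4 shares of (2/15)/4 = 1/30 each.
Living: Diana, Quentin, Judith, and Albert — each takes 1/30.

Albert 1/30; Diana 1/30; Fiona 2/15; Judith 1/30; Martin 2/15; Prudence 1/5; Quentin 1/30; Rose 1/5; Victor 1/5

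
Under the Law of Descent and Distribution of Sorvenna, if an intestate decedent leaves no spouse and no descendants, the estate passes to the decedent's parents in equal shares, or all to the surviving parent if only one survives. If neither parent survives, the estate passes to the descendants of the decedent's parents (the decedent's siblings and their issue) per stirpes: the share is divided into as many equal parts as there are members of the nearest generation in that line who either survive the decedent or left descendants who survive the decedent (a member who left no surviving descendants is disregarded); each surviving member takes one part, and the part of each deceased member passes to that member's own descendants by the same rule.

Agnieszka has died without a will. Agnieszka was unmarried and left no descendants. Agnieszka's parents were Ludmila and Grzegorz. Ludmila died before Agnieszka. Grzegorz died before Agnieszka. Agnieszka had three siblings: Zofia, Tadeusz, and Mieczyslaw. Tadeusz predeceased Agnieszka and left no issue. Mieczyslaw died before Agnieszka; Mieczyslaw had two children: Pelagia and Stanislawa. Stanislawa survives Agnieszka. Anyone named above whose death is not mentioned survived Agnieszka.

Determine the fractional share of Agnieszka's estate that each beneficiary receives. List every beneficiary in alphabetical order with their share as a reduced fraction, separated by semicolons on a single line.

Pelagia 1/4; Stanislawa 1/4; Zofia 1/2

Neither parent survives and there are no descendants, so the estate passes to Agnieszka's siblings and their issue per stirpes.
Tadeusz left no surviving issue, so that branch lapses and is disregarded.
The estate is divided into 2 equal shares of 1/2 among Zofia, Mieczyslaw.
Zofia is living and takes 1/2.
Mieczyslaw predeceased; the 1/2 allotted to Mieczyslaw's branch passes to Mieczyslaw's issue by representation.
The 1/2 is divided into 2 equal shares of 1/4 among Pelagia, Stanislawa.
Pelagia is living and takes 1/4.
Stanislawa is living and takes 1/4.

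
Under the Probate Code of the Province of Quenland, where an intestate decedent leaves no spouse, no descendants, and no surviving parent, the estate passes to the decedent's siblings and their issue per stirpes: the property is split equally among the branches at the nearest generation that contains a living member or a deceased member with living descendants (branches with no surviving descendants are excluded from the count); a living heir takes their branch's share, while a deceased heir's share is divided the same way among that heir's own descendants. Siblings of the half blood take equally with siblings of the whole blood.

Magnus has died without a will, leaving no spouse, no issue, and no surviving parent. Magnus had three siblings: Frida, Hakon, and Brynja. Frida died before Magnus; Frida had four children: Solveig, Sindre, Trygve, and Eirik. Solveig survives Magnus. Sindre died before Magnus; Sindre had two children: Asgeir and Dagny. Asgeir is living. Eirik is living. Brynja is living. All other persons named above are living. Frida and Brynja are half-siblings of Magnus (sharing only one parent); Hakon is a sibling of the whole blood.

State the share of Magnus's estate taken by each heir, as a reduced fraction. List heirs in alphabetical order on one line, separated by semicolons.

No spouse, descendants, or parent survives, so the estate passes to Magnus's siblings per stirpes.
Half-blood and whole-blood siblings take equally under the stated rule.
The estate is divided into 3 equal shares of 1/3 among Frida, Hakon, Brynja.
Frida predeceased; the 1/3 allotted to Frida's branch passes to Frida's issue by representation.
The 1/3 is divided into 4 equal shares of 1/12 among Solveig, Sindre, Trygve, Eirik.
Solveig is living and takes 1/12.
Sindre predeceased; the 1/12 allotted to Sindre's branch passes to Sindre's issue by representation.
The 1/12 is divided into 2 equal shares of 1/24 among Asgeir, Dagny.
Asgeir is living and takes 1/24.
Dagny is living and takes 1/24.
Trygve is living and takes 1/12.
Eirik is living and takes 1/12.
Hakon is living and takes 1/3.
Brynja is living and takes 1/3.

Asgeir 1/24; Brynja 1/3; Dagny 1/24; Eirik 1/12; Hakon 1/3; Solveig 1/12; Trygve 1/12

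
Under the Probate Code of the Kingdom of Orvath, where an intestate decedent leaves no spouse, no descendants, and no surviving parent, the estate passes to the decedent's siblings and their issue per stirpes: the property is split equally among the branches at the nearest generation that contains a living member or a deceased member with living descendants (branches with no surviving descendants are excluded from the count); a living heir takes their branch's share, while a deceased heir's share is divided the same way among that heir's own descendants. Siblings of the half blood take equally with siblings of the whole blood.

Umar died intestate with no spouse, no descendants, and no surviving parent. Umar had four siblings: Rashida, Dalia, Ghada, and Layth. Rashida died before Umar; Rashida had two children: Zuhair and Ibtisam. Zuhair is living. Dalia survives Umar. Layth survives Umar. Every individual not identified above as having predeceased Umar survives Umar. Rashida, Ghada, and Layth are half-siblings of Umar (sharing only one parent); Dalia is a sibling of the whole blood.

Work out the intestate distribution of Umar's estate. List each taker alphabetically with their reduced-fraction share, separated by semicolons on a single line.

Dalia 1/4; Ghada 1/4; Ibtisam 1/8; Layth 1/4; Zuhair 1/8

No spouse, descendants, or parent survives, so the estate passes to Umar's siblings per stirpes.
Half-blood and whole-blood siblings take equally under the stated rule.
The estate is divided into 4 equal shares of 1/4 among Rashida, Dalia, Ghada, Layth.
Rashida predeceased; the 1/4 allotted to Rashida's branch passes to Rashida's issue by representation.
The 1/4 is divided into 2 equal shares of 1/8 among Zuhair, Ibtisam.
Zuhair is living and takes 1/8.
Ibtisam is living and takes 1/8.
Dalia is living and takes 1/4.
Ghada is living and takes 1/4.
Layth is living and takes 1/4.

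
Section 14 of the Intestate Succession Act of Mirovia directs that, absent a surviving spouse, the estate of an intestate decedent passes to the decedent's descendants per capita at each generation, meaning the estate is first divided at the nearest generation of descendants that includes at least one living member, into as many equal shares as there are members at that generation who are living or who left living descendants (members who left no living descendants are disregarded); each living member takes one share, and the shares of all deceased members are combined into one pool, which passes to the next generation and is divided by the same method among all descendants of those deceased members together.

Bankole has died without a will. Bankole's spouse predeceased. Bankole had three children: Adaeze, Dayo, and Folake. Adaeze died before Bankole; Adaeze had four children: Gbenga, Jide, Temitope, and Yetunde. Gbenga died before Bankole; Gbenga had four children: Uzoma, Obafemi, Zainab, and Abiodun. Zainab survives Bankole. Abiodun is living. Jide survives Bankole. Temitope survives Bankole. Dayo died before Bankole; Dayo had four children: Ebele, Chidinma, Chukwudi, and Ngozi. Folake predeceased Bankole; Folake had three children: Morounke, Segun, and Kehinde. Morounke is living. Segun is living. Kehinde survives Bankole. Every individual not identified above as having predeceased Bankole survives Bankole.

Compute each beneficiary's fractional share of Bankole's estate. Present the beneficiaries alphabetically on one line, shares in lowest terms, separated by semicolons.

Abiodun 1/44; Chidinma 1/11; Chukwudi 1/11; Ebele 1/11; Jide 1/11; Kehinde 1/11; Morounke 1/11; Ngozi 1/11; Obafemi 1/44; Segun 1/11; Temitope 1/11; Uzoma 1/44; Yetunde 1/11; Zainab 1/44

There is no surviving spouse, so the entire estate passes to Bankole's descendants per capita at each generation.
No one at generation 1 (Adaeze, Dayo, Folake) is living; moving to the next generation.
At generation 2 (Gbenga, Jide, Temitope, Yetunde, Ebele, Chidinma, Chukwudi, Ngozi, Morounke, Segun, Kehinde) there are 11 shares of (1)/11 = 1/11 each.
Living: Jide, Temitope, Yetunde, Ebele, Chidinma, Chukwudi, Ngozi, Morounke, Segun, and Kehinde — each takes 1/11.
Deceased: Gbenga. That 1/11 share is carried to generation 3.
At generation 3 (Uzoma, Obafemi, Zainab, Abiodun) there are 4 shares of (1/11)/4 = 1/44 each.
Living: Uzoma, Obafemi, Zainab, and Abiodun — each takes 1/44.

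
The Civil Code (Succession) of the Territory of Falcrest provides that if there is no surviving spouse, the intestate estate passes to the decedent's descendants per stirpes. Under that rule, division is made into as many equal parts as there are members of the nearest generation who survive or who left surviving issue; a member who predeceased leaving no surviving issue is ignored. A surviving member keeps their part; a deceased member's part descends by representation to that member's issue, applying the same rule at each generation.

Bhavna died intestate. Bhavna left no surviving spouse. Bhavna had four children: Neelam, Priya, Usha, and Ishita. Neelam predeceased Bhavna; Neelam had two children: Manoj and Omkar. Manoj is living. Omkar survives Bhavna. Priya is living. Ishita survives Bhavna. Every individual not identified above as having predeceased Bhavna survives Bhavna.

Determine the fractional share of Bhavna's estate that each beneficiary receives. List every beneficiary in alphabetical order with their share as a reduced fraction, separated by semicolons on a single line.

There is no surviving spouse, so the entire estate passes to Bhavna's descendants per stirpes.
The estate is divided into 4 equal shares of 1/4 among Neelam, Priya, Usha, Ishita.
Neelam predeceased; the 1/4 allotted to Neelam's branch passes to Neelam's issue by representation.
The 1/4 is divided into 2 equal shares of 1/8 among Manoj, Omkar.
Manoj is living and takes 1/8.
Omkar is living and takes 1/8.
Priya is living and takes 1/4.
Usha is living and takes 1/4.
Ishita is living and takes 1/4.

Ishita 1/4; Manoj 1/8; Omkar 1/8; Priya 1/4; Usha 1/4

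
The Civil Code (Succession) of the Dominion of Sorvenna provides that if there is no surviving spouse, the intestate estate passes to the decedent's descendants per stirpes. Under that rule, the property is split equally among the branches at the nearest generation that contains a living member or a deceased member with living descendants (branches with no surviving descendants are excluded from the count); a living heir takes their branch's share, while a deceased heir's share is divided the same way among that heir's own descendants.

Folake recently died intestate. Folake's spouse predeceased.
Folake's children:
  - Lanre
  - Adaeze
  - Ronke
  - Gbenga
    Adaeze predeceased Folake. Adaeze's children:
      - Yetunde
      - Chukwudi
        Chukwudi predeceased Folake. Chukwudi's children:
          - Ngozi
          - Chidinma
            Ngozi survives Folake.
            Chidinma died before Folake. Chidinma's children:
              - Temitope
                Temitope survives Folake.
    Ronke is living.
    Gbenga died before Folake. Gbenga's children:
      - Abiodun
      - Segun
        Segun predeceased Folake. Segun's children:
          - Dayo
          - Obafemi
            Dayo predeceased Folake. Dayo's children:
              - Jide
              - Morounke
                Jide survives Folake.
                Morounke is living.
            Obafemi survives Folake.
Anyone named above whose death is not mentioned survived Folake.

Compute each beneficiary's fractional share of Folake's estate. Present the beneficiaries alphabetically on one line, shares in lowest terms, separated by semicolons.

Abiodun 1/8; Jide 1/32; Lanre 1/4; Morounke 1/32; Ngozi 1/16; Obafemi 1/16; Ronke 1/4; Temitope 1/16; Yetunde 1/8

There is no surviving spouse, so the entire estate passes to Folake's descendants per stirpes.
The estate is divided into 4 equal shares of 1/4 among Lanre, Adaeze, Ronke, Gbenga.
Lanre is living and takes 1/4.
Adaeze predeceased; the 1/4 allotted to Adaeze's branch passes to Adaeze's issue by representation.
The 1/4 is divided into 2 equal shares of 1/8 among Yetunde, Chukwudi.
Yetunde is living and takes 1/8.
Chukwudi predeceased; the 1/8 allotted to Chukwudi's branch passes to Chukwudi's issue by representation.
The 1/8 is divided into 2 equal shares of 1/16 among Ngozi, Chidinma.
Ngozi is living and takes 1/16.
Chidinma predeceased; the 1/16 allotted to Chidinma's branch passes to Chidinma's issue by representation.
Temitope is the sole taker at this level and receives the full 1/16.
Ronke is living and takes 1/4.
Gbenga predeceased; the 1/4 allotted to Gbenga's branch passes to Gbenga's issue by representation.
The 1/4 is divided into 2 equal shares of 1/8 among Abiodun, Segun.
Abiodun is living and takes 1/8.
Segun predeceased; the 1/8 allotted to Segun's branch passes to Segun's issue by representation.
The 1/8 is divided into 2 equal shares of 1/16 among Dayo, Obafemi.
Dayo predeceased; the 1/16 allotted to Dayo's branch passes to Dayo's issue by representation.
The 1/16 is divided into 2 equal shares of 1/32 among Jide, Morounke.
Jide is living and takes 1/32.
Morounke is living and takes 1/32.
Obafemi is living and takes 1/16.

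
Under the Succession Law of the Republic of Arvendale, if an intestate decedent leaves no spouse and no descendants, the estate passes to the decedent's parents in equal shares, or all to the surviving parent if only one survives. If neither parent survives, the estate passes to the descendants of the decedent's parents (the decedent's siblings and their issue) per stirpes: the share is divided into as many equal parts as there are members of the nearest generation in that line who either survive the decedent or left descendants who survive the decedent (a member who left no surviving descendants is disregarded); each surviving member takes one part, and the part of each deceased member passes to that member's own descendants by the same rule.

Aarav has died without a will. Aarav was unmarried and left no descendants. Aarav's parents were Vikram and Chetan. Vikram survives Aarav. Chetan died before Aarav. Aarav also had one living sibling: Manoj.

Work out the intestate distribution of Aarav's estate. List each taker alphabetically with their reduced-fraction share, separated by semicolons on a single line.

Only one parent, Vikram, survives, so Vikram takes the entire estate. The siblings take nothing because a surviving parent has priority.

Vikram 1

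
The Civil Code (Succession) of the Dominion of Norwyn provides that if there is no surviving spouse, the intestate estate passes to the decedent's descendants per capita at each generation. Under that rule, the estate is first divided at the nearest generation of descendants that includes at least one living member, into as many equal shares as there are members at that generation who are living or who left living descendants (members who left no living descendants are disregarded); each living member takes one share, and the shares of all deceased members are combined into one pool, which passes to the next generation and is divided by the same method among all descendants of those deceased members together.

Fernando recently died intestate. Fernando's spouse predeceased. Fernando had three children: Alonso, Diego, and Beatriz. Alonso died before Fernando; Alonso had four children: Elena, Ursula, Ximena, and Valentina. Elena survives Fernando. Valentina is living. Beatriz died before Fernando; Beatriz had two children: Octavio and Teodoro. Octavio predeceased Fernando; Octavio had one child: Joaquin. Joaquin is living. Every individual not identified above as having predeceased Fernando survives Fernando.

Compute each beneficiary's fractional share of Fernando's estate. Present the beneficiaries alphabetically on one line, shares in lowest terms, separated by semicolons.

Diego 1/3; Elena 1/9; Joaquin 1/9; Teodoro 1/9; Ursula 1/9; Valentina 1/9; Ximena 1/9

There is no surviving spouse, so the entire estate passes to Fernando's descendants per capita at each generation.
At generation 1 (Alonso, Diego, Beatriz) there are 3 shares of (1)/3 = 1/3 each.
Living: Diego — each takes 1/3.
Deceased: Alonso and Beatriz. Their combined 2/3 is pooled and carried to generation 2.
At generation 2 (Elena, Ursula, Ximena, Valentina, Octavio, Teodoro) there are 6 shares of (2/3)/6 = 1/9 each.
Living: Elena, Ursula, Ximena, Valentina, and Teodoro — each takes 1/9.
Deceased: Octavio. That 1/9 share is carried to generation 3.
At generation 3 (Joaquin) there are 1 shares of (1/9)/1 = 1/9 each.
Living: Joaquin — each takes 1/9.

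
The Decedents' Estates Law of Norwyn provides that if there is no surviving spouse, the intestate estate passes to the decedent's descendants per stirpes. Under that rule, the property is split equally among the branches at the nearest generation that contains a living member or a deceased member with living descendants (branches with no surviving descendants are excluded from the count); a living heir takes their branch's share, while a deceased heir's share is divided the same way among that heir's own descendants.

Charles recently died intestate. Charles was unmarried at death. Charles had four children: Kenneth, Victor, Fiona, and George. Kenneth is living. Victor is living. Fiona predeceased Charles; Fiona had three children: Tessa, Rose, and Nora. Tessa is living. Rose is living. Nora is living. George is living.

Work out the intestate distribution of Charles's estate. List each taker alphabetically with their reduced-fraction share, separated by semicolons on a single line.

George 1/4; Kenneth 1/4; Nora 1/12; Rose 1/12; Tessa 1/12; Victor 1/4

There is no surviving spouse, so the entire estate passes to Charles's descendants per stirpes.
The estate is divided into 4 equal shares of 1/4 among Kenneth, Victor, Fiona, George.
Kenneth is living and takes 1/4.
Victor is living and takes 1/4.
Fiona predeceased; the 1/4 allotted to Fiona's branch passes to Fiona's issue by representation.
The 1/4 is divided into 3 equal shares of 1/12 among Tessa, Rose, Nora.
Tessa is living and takes 1/12.
Rose is living and takes 1/12.
Nora is living and takes 1/12.
George is living and takes 1/4.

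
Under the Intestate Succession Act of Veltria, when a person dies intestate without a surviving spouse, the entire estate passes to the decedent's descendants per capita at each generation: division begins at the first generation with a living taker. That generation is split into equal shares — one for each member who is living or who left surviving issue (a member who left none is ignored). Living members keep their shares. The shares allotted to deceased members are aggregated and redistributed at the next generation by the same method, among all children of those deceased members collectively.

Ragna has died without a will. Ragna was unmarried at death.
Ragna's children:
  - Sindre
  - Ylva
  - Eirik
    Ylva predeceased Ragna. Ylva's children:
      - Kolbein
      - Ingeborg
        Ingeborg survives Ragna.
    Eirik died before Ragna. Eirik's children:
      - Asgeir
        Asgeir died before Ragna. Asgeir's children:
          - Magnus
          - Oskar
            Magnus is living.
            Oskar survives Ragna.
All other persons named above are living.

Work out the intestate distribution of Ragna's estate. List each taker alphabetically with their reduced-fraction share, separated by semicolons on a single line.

Ingeborg 2/9; Kolbein 2/9; Magnus 1/9; Oskar 1/9; Sindre 1/3

There is no surviving spouse, so the entire estate passes to Ragna's descendants per capita at each generation.
At generation 1 (Sindre, Ylva, Eirik) there are 3 shares of (1)/3 = 1/3 each.
Living: Sindre — each takes 1/3.
Deceased: Ylva and Eirik. Their combined 2/3 is pooled and carried to generation 2.
At generation 2 (Kolbein, Ingeborg, Asgeir) there are 3 shares of (2/3)/3 = 2/9 each.
Living: Kolbein and Ingeborg — each takes 2/9.
Deceased: Asgeir. That 2/9 share is carried to generation 3.
At generation 3 (Magnus, Oskar) there are 2 shares of (2/9)/2 = 1/9 each.
Living: Magnus and Oskar — each takes 1/9.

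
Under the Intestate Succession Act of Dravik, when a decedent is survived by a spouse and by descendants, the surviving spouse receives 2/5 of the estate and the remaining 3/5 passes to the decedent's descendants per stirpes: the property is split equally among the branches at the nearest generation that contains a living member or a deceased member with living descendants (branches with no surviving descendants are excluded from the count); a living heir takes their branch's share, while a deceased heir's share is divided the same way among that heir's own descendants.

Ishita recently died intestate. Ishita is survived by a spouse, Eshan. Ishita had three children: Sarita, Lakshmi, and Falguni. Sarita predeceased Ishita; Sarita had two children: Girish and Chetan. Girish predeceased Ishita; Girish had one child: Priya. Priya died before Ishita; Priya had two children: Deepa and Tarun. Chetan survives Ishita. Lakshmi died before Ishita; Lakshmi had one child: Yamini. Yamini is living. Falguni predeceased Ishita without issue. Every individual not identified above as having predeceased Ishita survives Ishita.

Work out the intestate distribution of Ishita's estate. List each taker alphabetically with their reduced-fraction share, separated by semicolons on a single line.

Eshan, as surviving spouse, takes 2/5.
The remaining 3/5 passes to Ishita's descendants per stirpes.
Falguni left no surviving issue, so that branch lapses and is disregarded.
The 3/5 is divided into 2 equal shares of 3/10 among Sarita, Lakshmi.
Sarita predeceased; the 3/10 allotted to Sarita's branch passes to Sarita's issue by representation.
The 3/10 is divided into 2 equal shares of 3/20 among Girish, Chetan.
Girish predeceased; the 3/20 allotted to Girish's branch passes to Girish's issue by representation.
Priya's line is the sole branch at this level, so the full 3/20 passes to Priya's issue by representation.
The 3/20 is divided into 2 equal shares of 3/40 among Deepa, Tarun.
Deepa is living and takes 3/40.
Tarun is living and takes 3/40.
Chetan is living and takes 3/20.
Lakshmi predeceased; the 3/10 allotted to Lakshmi's branch passes to Lakshmi's issue by representation.
Yamini is the sole taker at this level and receives the full 3/10.

Chetan 3/20; Deepa 3/40; Eshan 2/5; Tarun 3/40; Yamini 3/10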